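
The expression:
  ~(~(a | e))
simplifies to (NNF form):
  a | e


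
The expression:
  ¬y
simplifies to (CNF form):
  ¬y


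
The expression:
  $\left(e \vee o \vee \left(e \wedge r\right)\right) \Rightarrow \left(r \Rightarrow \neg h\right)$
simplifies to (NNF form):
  $\left(\neg e \wedge \neg o\right) \vee \neg h \vee \neg r$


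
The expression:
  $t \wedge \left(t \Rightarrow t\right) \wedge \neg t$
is never true.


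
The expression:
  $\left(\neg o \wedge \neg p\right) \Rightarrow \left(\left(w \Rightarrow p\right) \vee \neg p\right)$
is always true.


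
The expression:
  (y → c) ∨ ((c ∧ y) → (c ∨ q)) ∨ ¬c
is always true.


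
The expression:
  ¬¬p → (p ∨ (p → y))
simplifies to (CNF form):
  True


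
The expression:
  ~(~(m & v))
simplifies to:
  m & v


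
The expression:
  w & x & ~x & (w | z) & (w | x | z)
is never true.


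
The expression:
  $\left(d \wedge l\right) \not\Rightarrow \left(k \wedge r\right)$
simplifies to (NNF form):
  $d \wedge l \wedge \left(\neg k \vee \neg r\right)$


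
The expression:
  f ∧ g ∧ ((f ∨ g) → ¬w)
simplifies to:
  f ∧ g ∧ ¬w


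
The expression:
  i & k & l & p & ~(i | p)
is never true.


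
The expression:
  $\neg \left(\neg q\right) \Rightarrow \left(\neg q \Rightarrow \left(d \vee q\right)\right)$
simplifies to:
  $\text{True}$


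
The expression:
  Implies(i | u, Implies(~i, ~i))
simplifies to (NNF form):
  True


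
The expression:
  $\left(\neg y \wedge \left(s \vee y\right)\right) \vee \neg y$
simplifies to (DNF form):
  $\neg y$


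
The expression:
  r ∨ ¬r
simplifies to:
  True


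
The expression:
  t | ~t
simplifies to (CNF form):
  True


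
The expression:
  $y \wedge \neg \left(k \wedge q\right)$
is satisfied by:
  {y: True, k: False, q: False}
  {q: True, y: True, k: False}
  {k: True, y: True, q: False}


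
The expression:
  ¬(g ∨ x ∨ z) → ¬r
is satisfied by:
  {x: True, z: True, g: True, r: False}
  {x: True, z: True, g: False, r: False}
  {x: True, g: True, z: False, r: False}
  {x: True, g: False, z: False, r: False}
  {z: True, g: True, x: False, r: False}
  {z: True, g: False, x: False, r: False}
  {g: True, x: False, z: False, r: False}
  {g: False, x: False, z: False, r: False}
  {r: True, x: True, z: True, g: True}
  {r: True, x: True, z: True, g: False}
  {r: True, x: True, g: True, z: False}
  {r: True, x: True, g: False, z: False}
  {r: True, z: True, g: True, x: False}
  {r: True, z: True, g: False, x: False}
  {r: True, g: True, z: False, x: False}


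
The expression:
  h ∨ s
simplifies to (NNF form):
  h ∨ s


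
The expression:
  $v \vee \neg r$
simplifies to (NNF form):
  $v \vee \neg r$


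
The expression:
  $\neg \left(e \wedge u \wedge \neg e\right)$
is always true.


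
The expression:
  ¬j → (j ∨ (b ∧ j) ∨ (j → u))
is always true.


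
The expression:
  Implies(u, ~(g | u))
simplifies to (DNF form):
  ~u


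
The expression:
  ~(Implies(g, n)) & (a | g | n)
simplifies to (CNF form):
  g & ~n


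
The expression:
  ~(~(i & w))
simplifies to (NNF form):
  i & w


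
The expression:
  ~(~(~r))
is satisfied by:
  {r: False}


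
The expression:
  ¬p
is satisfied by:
  {p: False}


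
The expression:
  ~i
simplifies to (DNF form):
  ~i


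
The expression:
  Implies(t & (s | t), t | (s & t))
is always true.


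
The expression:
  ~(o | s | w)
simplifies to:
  ~o & ~s & ~w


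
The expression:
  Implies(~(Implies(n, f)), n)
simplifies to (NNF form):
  True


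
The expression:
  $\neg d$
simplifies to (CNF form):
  $\neg d$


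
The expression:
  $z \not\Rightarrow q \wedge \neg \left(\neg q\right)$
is never true.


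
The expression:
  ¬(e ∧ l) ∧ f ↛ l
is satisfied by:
  {f: True, l: False}


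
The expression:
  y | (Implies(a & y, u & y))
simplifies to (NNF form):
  True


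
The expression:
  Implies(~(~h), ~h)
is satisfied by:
  {h: False}


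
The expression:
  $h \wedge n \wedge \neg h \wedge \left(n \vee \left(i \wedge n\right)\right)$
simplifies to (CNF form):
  $\text{False}$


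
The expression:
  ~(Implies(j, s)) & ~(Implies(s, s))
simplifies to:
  False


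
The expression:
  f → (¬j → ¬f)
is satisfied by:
  {j: True, f: False}
  {f: False, j: False}
  {f: True, j: True}


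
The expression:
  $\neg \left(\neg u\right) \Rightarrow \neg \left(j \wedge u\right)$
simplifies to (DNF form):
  $\neg j \vee \neg u$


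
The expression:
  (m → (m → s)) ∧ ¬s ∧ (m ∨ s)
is never true.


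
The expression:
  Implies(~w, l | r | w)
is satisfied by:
  {r: True, l: True, w: True}
  {r: True, l: True, w: False}
  {r: True, w: True, l: False}
  {r: True, w: False, l: False}
  {l: True, w: True, r: False}
  {l: True, w: False, r: False}
  {w: True, l: False, r: False}


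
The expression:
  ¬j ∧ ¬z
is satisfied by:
  {z: False, j: False}


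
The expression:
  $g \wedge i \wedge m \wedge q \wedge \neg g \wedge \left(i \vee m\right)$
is never true.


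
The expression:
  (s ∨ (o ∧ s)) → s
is always true.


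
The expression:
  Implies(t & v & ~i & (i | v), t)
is always true.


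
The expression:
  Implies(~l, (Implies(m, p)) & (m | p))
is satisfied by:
  {l: True, p: True}
  {l: True, p: False}
  {p: True, l: False}


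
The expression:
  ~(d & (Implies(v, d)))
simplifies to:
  ~d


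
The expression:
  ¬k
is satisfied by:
  {k: False}


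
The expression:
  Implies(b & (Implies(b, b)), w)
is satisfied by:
  {w: True, b: False}
  {b: False, w: False}
  {b: True, w: True}


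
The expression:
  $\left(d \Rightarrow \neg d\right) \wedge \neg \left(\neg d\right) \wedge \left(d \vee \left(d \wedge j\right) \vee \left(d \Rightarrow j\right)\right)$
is never true.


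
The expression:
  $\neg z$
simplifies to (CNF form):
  $\neg z$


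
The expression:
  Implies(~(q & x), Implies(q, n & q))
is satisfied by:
  {n: True, x: True, q: False}
  {n: True, q: False, x: False}
  {x: True, q: False, n: False}
  {x: False, q: False, n: False}
  {n: True, x: True, q: True}
  {n: True, q: True, x: False}
  {x: True, q: True, n: False}


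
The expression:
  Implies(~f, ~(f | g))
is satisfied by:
  {f: True, g: False}
  {g: False, f: False}
  {g: True, f: True}


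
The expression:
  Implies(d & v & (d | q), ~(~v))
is always true.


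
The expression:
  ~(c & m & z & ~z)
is always true.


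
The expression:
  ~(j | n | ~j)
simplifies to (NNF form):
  False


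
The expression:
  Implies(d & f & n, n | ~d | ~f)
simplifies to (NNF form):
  True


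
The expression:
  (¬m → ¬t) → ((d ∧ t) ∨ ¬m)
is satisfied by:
  {d: True, t: True, m: False}
  {d: True, t: False, m: False}
  {t: True, d: False, m: False}
  {d: False, t: False, m: False}
  {d: True, m: True, t: True}


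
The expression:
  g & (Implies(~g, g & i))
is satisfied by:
  {g: True}


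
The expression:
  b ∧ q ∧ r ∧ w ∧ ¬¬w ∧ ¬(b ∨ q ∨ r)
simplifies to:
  False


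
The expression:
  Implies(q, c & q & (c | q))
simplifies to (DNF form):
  c | ~q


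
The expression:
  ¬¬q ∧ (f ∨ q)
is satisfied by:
  {q: True}


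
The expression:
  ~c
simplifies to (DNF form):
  ~c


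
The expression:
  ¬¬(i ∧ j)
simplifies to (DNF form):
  i ∧ j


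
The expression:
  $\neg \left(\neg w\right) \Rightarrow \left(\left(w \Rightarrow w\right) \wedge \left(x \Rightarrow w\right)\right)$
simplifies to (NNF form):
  $\text{True}$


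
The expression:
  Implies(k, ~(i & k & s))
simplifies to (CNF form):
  ~i | ~k | ~s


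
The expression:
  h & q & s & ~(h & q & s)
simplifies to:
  False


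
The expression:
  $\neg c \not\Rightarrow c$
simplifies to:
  $\neg c$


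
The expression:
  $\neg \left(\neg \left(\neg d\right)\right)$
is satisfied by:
  {d: False}


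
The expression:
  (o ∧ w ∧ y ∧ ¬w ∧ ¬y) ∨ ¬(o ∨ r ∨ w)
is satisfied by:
  {o: False, r: False, w: False}


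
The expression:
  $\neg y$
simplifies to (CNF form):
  $\neg y$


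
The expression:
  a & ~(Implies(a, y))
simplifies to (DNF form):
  a & ~y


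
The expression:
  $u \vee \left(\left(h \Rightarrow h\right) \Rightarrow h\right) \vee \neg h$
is always true.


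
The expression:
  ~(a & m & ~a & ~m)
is always true.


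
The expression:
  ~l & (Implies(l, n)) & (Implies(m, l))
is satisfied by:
  {l: False, m: False}


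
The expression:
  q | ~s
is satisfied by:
  {q: True, s: False}
  {s: False, q: False}
  {s: True, q: True}


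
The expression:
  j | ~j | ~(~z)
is always true.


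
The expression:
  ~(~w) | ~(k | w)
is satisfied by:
  {w: True, k: False}
  {k: False, w: False}
  {k: True, w: True}


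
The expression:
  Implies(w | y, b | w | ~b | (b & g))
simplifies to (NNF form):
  True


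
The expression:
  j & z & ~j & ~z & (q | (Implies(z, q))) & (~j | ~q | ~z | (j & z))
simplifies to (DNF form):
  False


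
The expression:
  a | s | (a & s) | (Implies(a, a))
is always true.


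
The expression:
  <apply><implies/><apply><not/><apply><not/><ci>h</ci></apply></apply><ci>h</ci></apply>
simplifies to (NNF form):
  <true/>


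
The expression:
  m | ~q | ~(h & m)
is always true.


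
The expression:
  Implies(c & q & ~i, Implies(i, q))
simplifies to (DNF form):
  True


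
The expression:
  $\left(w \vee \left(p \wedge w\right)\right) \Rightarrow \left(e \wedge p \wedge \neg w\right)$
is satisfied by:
  {w: False}


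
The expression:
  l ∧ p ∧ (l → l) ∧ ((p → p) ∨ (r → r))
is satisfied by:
  {p: True, l: True}


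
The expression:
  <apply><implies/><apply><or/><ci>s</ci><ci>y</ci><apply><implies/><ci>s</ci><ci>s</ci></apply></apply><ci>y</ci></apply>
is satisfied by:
  {y: True}


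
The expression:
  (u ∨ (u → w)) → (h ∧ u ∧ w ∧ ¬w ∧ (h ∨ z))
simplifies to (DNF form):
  False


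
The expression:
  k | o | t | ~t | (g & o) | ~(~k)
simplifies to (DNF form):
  True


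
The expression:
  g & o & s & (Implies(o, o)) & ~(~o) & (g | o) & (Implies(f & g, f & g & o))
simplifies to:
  g & o & s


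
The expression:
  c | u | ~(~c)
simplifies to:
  c | u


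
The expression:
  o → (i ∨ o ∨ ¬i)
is always true.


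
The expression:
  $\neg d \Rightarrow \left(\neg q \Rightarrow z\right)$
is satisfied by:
  {d: True, q: True, z: True}
  {d: True, q: True, z: False}
  {d: True, z: True, q: False}
  {d: True, z: False, q: False}
  {q: True, z: True, d: False}
  {q: True, z: False, d: False}
  {z: True, q: False, d: False}


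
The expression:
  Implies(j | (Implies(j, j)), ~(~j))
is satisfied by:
  {j: True}


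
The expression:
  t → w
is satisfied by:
  {w: True, t: False}
  {t: False, w: False}
  {t: True, w: True}


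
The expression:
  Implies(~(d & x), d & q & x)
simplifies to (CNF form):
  d & x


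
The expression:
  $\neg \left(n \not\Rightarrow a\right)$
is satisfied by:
  {a: True, n: False}
  {n: False, a: False}
  {n: True, a: True}


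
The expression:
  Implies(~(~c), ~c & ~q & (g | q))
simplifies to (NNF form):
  ~c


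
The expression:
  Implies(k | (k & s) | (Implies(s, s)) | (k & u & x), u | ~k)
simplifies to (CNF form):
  u | ~k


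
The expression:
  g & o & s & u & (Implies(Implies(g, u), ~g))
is never true.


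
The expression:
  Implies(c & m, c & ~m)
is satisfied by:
  {m: False, c: False}
  {c: True, m: False}
  {m: True, c: False}


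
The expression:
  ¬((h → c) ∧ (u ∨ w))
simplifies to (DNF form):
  (h ∧ ¬c) ∨ (¬u ∧ ¬w) ∨ (h ∧ ¬c ∧ ¬u) ∨ (h ∧ ¬c ∧ ¬w) ∨ (h ∧ ¬u ∧ ¬w) ∨ (¬c ∧ ¬u ∧ ¬w) ∨ (h ∧ ¬c ∧ ¬u ∧ ¬w)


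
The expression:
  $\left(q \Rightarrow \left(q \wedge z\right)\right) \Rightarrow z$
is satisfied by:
  {q: True, z: True}
  {q: True, z: False}
  {z: True, q: False}


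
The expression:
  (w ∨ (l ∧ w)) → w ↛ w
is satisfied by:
  {w: False}


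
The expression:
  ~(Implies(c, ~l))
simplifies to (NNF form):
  c & l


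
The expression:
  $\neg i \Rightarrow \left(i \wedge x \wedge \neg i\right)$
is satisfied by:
  {i: True}


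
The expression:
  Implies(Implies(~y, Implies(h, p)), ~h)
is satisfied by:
  {p: False, h: False, y: False}
  {y: True, p: False, h: False}
  {p: True, y: False, h: False}
  {y: True, p: True, h: False}
  {h: True, y: False, p: False}


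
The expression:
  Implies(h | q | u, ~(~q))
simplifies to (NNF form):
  q | (~h & ~u)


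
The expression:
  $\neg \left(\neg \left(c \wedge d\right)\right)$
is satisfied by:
  {c: True, d: True}


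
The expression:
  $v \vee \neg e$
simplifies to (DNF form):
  $v \vee \neg e$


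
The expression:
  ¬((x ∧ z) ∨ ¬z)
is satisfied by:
  {z: True, x: False}


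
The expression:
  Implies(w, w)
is always true.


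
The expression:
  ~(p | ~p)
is never true.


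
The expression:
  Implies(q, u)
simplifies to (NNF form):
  u | ~q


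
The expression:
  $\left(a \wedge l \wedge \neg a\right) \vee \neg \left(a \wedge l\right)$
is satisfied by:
  {l: False, a: False}
  {a: True, l: False}
  {l: True, a: False}


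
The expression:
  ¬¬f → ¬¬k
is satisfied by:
  {k: True, f: False}
  {f: False, k: False}
  {f: True, k: True}


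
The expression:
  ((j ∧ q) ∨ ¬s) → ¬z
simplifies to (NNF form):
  (s ∧ ¬j) ∨ (s ∧ ¬q) ∨ ¬z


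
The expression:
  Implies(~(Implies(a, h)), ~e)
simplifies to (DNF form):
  h | ~a | ~e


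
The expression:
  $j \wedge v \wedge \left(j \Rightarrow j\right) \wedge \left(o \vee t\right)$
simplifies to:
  $j \wedge v \wedge \left(o \vee t\right)$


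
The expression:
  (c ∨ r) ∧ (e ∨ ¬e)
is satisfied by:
  {r: True, c: True}
  {r: True, c: False}
  {c: True, r: False}


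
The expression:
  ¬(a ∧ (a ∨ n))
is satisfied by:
  {a: False}


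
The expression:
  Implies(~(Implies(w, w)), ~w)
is always true.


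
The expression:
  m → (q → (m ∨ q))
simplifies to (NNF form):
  True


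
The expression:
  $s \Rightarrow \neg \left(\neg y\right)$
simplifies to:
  $y \vee \neg s$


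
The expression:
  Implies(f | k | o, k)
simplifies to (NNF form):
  k | (~f & ~o)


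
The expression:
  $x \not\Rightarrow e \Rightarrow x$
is always true.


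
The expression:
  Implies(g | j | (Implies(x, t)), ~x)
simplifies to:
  ~x | (~g & ~j & ~t)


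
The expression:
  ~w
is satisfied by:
  {w: False}


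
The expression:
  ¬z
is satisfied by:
  {z: False}


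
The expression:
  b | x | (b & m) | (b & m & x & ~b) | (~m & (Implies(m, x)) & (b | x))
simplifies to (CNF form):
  b | x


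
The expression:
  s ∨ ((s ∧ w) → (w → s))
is always true.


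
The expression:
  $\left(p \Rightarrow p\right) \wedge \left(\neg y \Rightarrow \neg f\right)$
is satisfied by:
  {y: True, f: False}
  {f: False, y: False}
  {f: True, y: True}


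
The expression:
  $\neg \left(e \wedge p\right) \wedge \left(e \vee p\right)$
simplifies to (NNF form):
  $\left(e \wedge \neg p\right) \vee \left(p \wedge \neg e\right)$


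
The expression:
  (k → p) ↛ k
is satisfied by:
  {k: False}


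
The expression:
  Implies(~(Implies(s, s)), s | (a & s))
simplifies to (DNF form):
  True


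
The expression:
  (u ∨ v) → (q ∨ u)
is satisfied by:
  {q: True, u: True, v: False}
  {q: True, v: False, u: False}
  {u: True, v: False, q: False}
  {u: False, v: False, q: False}
  {q: True, u: True, v: True}
  {q: True, v: True, u: False}
  {u: True, v: True, q: False}


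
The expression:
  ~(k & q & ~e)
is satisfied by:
  {e: True, k: False, q: False}
  {e: False, k: False, q: False}
  {q: True, e: True, k: False}
  {q: True, e: False, k: False}
  {k: True, e: True, q: False}
  {k: True, e: False, q: False}
  {k: True, q: True, e: True}


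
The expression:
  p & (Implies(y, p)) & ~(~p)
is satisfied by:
  {p: True}


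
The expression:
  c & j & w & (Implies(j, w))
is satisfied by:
  {c: True, j: True, w: True}


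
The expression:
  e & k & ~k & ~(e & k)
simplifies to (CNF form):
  False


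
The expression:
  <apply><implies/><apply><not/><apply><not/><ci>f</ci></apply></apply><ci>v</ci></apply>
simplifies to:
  <apply><or/><ci>v</ci><apply><not/><ci>f</ci></apply></apply>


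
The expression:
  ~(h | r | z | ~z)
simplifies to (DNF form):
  False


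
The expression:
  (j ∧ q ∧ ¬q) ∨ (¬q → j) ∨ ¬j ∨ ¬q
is always true.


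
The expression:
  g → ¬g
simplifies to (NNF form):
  ¬g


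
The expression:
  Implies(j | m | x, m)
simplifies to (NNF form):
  m | (~j & ~x)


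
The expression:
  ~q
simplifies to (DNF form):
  ~q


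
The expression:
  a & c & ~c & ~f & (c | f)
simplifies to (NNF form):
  False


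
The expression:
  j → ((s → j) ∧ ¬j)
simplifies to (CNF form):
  ¬j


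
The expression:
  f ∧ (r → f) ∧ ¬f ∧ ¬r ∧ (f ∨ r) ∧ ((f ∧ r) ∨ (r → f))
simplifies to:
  False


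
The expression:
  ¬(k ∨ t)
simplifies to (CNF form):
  ¬k ∧ ¬t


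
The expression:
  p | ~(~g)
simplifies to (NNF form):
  g | p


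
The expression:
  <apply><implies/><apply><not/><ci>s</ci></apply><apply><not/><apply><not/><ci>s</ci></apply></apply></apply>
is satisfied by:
  {s: True}


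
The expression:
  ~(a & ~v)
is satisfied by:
  {v: True, a: False}
  {a: False, v: False}
  {a: True, v: True}


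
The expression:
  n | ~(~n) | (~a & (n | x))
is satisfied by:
  {n: True, x: True, a: False}
  {n: True, a: False, x: False}
  {n: True, x: True, a: True}
  {n: True, a: True, x: False}
  {x: True, a: False, n: False}


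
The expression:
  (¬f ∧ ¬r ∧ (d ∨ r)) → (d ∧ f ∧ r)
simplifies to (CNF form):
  f ∨ r ∨ ¬d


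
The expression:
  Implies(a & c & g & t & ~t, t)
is always true.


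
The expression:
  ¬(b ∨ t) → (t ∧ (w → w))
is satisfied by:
  {b: True, t: True}
  {b: True, t: False}
  {t: True, b: False}


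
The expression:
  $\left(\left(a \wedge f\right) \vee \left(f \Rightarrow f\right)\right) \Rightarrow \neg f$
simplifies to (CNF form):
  $\neg f$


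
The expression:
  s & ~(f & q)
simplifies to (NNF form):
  s & (~f | ~q)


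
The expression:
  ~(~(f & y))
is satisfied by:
  {f: True, y: True}


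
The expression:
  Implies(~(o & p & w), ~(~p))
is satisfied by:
  {p: True}


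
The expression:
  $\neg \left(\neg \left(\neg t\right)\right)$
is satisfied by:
  {t: False}


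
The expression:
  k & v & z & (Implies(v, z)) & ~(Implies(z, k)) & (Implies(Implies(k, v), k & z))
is never true.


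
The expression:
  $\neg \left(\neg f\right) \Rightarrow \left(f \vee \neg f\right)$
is always true.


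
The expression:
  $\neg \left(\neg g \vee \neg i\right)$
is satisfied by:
  {i: True, g: True}


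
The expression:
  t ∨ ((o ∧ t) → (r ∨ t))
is always true.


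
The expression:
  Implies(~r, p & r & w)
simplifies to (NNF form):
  r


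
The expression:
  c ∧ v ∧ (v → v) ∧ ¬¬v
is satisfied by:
  {c: True, v: True}


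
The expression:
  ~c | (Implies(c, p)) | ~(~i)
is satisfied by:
  {i: True, p: True, c: False}
  {i: True, c: False, p: False}
  {p: True, c: False, i: False}
  {p: False, c: False, i: False}
  {i: True, p: True, c: True}
  {i: True, c: True, p: False}
  {p: True, c: True, i: False}


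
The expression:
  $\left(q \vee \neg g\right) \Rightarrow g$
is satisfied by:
  {g: True}


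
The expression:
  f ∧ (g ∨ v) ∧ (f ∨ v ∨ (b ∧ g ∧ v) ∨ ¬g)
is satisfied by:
  {v: True, g: True, f: True}
  {v: True, f: True, g: False}
  {g: True, f: True, v: False}


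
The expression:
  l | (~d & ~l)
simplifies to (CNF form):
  l | ~d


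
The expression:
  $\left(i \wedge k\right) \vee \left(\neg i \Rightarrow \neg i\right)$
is always true.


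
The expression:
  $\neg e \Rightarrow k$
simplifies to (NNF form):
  $e \vee k$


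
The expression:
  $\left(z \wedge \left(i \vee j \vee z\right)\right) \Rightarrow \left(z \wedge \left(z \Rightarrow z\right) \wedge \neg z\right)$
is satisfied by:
  {z: False}


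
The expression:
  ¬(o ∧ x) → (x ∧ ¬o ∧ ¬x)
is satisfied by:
  {x: True, o: True}


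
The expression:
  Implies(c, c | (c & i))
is always true.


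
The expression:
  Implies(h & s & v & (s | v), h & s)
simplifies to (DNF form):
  True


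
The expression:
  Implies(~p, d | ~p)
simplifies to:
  True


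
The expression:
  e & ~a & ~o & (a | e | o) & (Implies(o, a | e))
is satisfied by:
  {e: True, o: False, a: False}


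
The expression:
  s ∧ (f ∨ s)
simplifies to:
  s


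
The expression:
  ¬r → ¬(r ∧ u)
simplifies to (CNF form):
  True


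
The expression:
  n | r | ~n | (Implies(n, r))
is always true.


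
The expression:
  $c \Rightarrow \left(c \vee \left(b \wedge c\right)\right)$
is always true.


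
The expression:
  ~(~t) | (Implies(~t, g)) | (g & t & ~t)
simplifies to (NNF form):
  g | t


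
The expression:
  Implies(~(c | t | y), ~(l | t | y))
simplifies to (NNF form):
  c | t | y | ~l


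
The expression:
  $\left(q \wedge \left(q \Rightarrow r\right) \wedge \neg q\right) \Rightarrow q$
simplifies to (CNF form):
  $\text{True}$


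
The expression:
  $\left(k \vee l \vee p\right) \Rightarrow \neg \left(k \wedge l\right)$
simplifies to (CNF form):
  $\neg k \vee \neg l$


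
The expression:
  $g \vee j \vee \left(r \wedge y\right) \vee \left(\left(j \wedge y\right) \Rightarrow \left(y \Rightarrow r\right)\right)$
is always true.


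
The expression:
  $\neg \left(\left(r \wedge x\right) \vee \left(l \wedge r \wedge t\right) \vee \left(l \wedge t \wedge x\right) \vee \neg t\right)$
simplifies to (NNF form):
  $t \wedge \left(\neg l \vee \neg r\right) \wedge \left(\neg l \vee \neg x\right) \wedge \left(\neg r \vee \neg x\right)$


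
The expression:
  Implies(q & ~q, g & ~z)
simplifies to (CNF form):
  True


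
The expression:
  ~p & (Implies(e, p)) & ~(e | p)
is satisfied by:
  {e: False, p: False}


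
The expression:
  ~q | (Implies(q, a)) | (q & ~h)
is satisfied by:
  {a: True, h: False, q: False}
  {h: False, q: False, a: False}
  {a: True, q: True, h: False}
  {q: True, h: False, a: False}
  {a: True, h: True, q: False}
  {h: True, a: False, q: False}
  {a: True, q: True, h: True}


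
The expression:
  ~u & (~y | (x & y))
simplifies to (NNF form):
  ~u & (x | ~y)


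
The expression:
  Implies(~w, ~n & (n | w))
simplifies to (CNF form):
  w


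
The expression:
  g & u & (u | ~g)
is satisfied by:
  {u: True, g: True}


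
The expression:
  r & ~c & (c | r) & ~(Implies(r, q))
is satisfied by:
  {r: True, q: False, c: False}


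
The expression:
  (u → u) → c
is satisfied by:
  {c: True}


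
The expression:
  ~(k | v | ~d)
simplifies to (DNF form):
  d & ~k & ~v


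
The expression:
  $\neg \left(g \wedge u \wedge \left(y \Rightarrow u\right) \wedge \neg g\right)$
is always true.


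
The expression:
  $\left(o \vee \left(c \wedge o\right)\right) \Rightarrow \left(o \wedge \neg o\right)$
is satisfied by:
  {o: False}


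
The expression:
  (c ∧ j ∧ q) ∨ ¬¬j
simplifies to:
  j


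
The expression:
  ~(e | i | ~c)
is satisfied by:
  {c: True, i: False, e: False}


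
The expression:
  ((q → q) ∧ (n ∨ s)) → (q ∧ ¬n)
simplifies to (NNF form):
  ¬n ∧ (q ∨ ¬s)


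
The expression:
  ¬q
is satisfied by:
  {q: False}


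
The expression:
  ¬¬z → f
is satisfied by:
  {f: True, z: False}
  {z: False, f: False}
  {z: True, f: True}


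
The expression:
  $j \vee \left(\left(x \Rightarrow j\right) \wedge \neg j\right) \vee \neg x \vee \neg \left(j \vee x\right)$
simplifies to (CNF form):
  $j \vee \neg x$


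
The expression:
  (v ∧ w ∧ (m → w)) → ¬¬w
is always true.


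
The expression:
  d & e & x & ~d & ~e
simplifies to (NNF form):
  False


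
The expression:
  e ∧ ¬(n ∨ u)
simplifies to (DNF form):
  e ∧ ¬n ∧ ¬u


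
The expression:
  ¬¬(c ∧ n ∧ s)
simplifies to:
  c ∧ n ∧ s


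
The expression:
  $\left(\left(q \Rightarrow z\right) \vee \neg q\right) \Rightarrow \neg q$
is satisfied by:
  {q: False, z: False}
  {z: True, q: False}
  {q: True, z: False}


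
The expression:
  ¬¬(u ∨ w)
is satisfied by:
  {u: True, w: True}
  {u: True, w: False}
  {w: True, u: False}


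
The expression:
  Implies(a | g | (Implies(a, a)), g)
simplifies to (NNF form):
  g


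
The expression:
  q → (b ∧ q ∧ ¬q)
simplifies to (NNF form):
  ¬q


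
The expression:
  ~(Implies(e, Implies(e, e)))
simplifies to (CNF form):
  False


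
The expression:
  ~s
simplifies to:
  ~s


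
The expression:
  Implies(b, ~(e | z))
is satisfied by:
  {z: False, b: False, e: False}
  {e: True, z: False, b: False}
  {z: True, e: False, b: False}
  {e: True, z: True, b: False}
  {b: True, e: False, z: False}


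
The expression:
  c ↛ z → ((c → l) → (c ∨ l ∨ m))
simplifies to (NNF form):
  True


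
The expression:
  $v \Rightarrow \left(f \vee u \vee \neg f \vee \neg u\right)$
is always true.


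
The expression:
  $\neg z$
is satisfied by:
  {z: False}


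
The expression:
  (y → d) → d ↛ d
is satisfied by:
  {y: True, d: False}


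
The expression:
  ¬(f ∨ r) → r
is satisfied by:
  {r: True, f: True}
  {r: True, f: False}
  {f: True, r: False}


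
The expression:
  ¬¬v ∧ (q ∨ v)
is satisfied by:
  {v: True}


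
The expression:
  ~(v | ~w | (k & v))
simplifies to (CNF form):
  w & ~v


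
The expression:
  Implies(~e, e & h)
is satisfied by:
  {e: True}


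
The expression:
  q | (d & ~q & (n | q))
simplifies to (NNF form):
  q | (d & n)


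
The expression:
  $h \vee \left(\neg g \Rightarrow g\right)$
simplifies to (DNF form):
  $g \vee h$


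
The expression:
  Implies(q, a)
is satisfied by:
  {a: True, q: False}
  {q: False, a: False}
  {q: True, a: True}


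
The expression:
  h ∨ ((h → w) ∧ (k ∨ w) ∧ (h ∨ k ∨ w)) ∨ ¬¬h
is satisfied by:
  {h: True, k: True, w: True}
  {h: True, k: True, w: False}
  {h: True, w: True, k: False}
  {h: True, w: False, k: False}
  {k: True, w: True, h: False}
  {k: True, w: False, h: False}
  {w: True, k: False, h: False}


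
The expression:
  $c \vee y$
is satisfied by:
  {y: True, c: True}
  {y: True, c: False}
  {c: True, y: False}


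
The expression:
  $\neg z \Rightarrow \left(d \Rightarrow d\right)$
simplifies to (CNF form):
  $\text{True}$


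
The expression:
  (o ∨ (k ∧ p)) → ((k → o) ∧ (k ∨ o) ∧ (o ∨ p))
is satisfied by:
  {o: True, p: False, k: False}
  {p: False, k: False, o: False}
  {o: True, k: True, p: False}
  {k: True, p: False, o: False}
  {o: True, p: True, k: False}
  {p: True, o: False, k: False}
  {o: True, k: True, p: True}


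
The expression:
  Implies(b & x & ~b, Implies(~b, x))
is always true.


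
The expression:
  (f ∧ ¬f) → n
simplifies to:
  True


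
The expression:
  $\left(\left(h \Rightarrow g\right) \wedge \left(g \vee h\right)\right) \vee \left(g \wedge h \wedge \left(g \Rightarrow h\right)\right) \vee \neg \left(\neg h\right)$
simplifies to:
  $g \vee h$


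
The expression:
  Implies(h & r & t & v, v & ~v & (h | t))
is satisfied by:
  {h: False, v: False, t: False, r: False}
  {r: True, h: False, v: False, t: False}
  {t: True, h: False, v: False, r: False}
  {r: True, t: True, h: False, v: False}
  {v: True, r: False, h: False, t: False}
  {r: True, v: True, h: False, t: False}
  {t: True, v: True, r: False, h: False}
  {r: True, t: True, v: True, h: False}
  {h: True, t: False, v: False, r: False}
  {r: True, h: True, t: False, v: False}
  {t: True, h: True, r: False, v: False}
  {r: True, t: True, h: True, v: False}
  {v: True, h: True, t: False, r: False}
  {r: True, v: True, h: True, t: False}
  {t: True, v: True, h: True, r: False}


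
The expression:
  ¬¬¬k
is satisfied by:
  {k: False}


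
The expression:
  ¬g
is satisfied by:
  {g: False}


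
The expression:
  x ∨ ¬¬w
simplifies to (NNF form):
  w ∨ x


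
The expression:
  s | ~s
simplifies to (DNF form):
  True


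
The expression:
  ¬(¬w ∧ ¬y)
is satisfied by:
  {y: True, w: True}
  {y: True, w: False}
  {w: True, y: False}


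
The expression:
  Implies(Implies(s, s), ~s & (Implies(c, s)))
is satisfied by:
  {c: False, s: False}


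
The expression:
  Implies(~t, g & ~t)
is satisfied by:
  {t: True, g: True}
  {t: True, g: False}
  {g: True, t: False}


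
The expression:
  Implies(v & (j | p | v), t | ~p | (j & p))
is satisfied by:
  {j: True, t: True, p: False, v: False}
  {j: True, p: False, v: False, t: False}
  {t: True, p: False, v: False, j: False}
  {t: False, p: False, v: False, j: False}
  {j: True, v: True, t: True, p: False}
  {j: True, v: True, t: False, p: False}
  {v: True, t: True, j: False, p: False}
  {v: True, j: False, p: False, t: False}
  {t: True, j: True, p: True, v: False}
  {j: True, p: True, t: False, v: False}
  {t: True, p: True, j: False, v: False}
  {p: True, j: False, v: False, t: False}
  {j: True, v: True, p: True, t: True}
  {j: True, v: True, p: True, t: False}
  {v: True, p: True, t: True, j: False}


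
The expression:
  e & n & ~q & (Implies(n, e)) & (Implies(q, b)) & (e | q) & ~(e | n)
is never true.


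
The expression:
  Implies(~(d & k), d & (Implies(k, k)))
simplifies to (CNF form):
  d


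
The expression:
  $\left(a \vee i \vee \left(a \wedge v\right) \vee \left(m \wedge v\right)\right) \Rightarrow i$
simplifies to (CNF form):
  $\left(i \vee \neg a\right) \wedge \left(i \vee \neg a \vee \neg m\right) \wedge \left(i \vee \neg a \vee \neg v\right) \wedge \left(i \vee \neg m \vee \neg v\right)$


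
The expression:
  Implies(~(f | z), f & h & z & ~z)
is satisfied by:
  {z: True, f: True}
  {z: True, f: False}
  {f: True, z: False}


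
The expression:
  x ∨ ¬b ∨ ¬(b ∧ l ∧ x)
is always true.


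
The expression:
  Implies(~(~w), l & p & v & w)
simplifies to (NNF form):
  ~w | (l & p & v)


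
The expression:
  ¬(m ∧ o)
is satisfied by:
  {m: False, o: False}
  {o: True, m: False}
  {m: True, o: False}


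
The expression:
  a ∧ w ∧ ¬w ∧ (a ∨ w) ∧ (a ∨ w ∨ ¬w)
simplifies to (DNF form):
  False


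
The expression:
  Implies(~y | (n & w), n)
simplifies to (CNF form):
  n | y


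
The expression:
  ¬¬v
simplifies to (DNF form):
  v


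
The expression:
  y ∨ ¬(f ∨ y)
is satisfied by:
  {y: True, f: False}
  {f: False, y: False}
  {f: True, y: True}


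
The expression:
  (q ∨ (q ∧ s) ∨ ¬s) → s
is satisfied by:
  {s: True}


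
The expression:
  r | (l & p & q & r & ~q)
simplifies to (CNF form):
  r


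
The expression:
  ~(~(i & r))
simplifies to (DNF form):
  i & r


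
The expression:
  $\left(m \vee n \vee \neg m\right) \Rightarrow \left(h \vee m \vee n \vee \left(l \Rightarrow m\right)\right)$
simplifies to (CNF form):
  $h \vee m \vee n \vee \neg l$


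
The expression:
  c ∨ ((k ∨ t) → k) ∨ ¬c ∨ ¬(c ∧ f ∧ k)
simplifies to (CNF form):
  True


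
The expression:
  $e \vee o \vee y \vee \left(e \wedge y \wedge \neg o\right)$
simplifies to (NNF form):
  $e \vee o \vee y$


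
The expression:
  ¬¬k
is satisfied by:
  {k: True}


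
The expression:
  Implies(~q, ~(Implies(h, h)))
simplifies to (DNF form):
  q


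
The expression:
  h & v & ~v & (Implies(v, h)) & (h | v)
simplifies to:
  False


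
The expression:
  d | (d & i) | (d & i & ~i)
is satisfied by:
  {d: True}


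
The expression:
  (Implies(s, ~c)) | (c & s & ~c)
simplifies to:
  ~c | ~s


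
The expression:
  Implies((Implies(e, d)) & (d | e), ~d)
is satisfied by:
  {d: False}


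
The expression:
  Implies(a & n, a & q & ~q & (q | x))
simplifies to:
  ~a | ~n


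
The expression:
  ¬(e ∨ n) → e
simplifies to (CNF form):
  e ∨ n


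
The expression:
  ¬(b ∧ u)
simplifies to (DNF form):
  ¬b ∨ ¬u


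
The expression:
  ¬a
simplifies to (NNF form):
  ¬a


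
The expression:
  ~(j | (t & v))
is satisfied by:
  {v: False, j: False, t: False}
  {t: True, v: False, j: False}
  {v: True, t: False, j: False}


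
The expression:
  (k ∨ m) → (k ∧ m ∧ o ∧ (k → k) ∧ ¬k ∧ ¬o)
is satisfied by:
  {k: False, m: False}


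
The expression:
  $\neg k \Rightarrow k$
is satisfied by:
  {k: True}


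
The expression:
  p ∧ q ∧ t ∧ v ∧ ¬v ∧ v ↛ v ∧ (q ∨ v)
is never true.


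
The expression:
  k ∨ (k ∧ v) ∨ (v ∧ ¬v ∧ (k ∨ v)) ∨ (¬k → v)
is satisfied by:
  {k: True, v: True}
  {k: True, v: False}
  {v: True, k: False}


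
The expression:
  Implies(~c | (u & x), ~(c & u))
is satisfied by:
  {u: False, c: False, x: False}
  {x: True, u: False, c: False}
  {c: True, u: False, x: False}
  {x: True, c: True, u: False}
  {u: True, x: False, c: False}
  {x: True, u: True, c: False}
  {c: True, u: True, x: False}


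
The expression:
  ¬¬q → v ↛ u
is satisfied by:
  {v: True, q: False, u: False}
  {v: False, q: False, u: False}
  {u: True, v: True, q: False}
  {u: True, v: False, q: False}
  {q: True, v: True, u: False}


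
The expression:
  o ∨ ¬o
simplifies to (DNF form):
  True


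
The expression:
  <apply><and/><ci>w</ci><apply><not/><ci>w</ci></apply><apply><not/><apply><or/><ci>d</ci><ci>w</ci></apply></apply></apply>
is never true.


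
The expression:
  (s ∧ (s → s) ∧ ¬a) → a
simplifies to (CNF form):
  a ∨ ¬s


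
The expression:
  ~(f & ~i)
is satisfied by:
  {i: True, f: False}
  {f: False, i: False}
  {f: True, i: True}


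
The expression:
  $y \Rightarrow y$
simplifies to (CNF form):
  $\text{True}$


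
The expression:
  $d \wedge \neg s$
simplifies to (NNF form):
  $d \wedge \neg s$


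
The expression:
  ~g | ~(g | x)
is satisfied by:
  {g: False}


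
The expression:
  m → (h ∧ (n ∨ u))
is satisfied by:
  {n: True, u: True, h: True, m: False}
  {n: True, h: True, m: False, u: False}
  {u: True, h: True, m: False, n: False}
  {h: True, u: False, m: False, n: False}
  {n: True, u: True, h: False, m: False}
  {n: True, u: False, h: False, m: False}
  {u: True, n: False, h: False, m: False}
  {n: False, h: False, m: False, u: False}
  {u: True, n: True, m: True, h: True}
  {n: True, m: True, h: True, u: False}
  {u: True, m: True, h: True, n: False}


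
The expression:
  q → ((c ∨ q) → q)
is always true.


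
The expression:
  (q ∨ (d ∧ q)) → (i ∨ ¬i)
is always true.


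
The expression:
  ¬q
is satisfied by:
  {q: False}


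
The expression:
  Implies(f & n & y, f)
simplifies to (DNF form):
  True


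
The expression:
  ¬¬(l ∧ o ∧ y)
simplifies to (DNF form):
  l ∧ o ∧ y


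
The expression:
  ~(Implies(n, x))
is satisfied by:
  {n: True, x: False}


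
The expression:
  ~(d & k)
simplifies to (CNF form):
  ~d | ~k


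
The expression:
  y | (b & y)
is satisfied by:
  {y: True}


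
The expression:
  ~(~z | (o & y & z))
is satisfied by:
  {z: True, o: False, y: False}
  {z: True, y: True, o: False}
  {z: True, o: True, y: False}


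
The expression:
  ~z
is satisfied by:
  {z: False}


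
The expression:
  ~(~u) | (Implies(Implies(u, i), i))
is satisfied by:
  {i: True, u: True}
  {i: True, u: False}
  {u: True, i: False}


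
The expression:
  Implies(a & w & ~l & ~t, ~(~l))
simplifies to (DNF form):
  l | t | ~a | ~w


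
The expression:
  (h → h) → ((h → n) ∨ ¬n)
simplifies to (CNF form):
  True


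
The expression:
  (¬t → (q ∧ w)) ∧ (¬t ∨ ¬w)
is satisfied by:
  {t: True, q: True, w: False}
  {t: True, q: False, w: False}
  {w: True, q: True, t: False}


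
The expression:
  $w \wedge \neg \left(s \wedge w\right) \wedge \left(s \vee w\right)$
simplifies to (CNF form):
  $w \wedge \neg s$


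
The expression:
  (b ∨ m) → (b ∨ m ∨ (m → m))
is always true.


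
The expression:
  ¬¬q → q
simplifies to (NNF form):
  True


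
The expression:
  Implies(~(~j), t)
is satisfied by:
  {t: True, j: False}
  {j: False, t: False}
  {j: True, t: True}


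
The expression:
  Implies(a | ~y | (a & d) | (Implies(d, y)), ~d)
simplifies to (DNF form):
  ~d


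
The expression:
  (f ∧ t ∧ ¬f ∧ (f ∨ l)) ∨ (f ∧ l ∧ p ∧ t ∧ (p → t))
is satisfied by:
  {t: True, p: True, f: True, l: True}


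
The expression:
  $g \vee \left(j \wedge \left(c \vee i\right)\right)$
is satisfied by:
  {g: True, j: True, c: True, i: True}
  {g: True, j: True, c: True, i: False}
  {g: True, j: True, i: True, c: False}
  {g: True, j: True, i: False, c: False}
  {g: True, c: True, i: True, j: False}
  {g: True, c: True, i: False, j: False}
  {g: True, c: False, i: True, j: False}
  {g: True, c: False, i: False, j: False}
  {j: True, c: True, i: True, g: False}
  {j: True, c: True, i: False, g: False}
  {j: True, i: True, c: False, g: False}


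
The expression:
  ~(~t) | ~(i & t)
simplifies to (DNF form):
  True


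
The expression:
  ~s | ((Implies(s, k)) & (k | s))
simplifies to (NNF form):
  k | ~s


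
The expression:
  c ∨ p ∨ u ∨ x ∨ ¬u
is always true.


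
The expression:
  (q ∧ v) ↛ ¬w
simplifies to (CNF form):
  q ∧ v ∧ w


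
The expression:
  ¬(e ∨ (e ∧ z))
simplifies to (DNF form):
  ¬e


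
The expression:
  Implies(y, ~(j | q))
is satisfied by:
  {q: False, y: False, j: False}
  {j: True, q: False, y: False}
  {q: True, j: False, y: False}
  {j: True, q: True, y: False}
  {y: True, j: False, q: False}


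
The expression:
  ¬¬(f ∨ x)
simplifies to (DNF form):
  f ∨ x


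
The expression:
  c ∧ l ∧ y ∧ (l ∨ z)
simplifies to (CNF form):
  c ∧ l ∧ y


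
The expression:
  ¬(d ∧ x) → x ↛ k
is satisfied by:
  {d: True, x: True, k: False}
  {x: True, k: False, d: False}
  {d: True, k: True, x: True}
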